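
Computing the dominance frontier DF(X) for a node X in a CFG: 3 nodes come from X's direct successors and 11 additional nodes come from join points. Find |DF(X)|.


DF(X) = direct successor contributions + join point contributions
= 3 + 11 = 14

14


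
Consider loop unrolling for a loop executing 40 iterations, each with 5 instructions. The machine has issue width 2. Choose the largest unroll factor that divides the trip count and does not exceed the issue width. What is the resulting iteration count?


Largest divisor of 40 <= 2 is 2
New iterations = 40 / 2 = 20

20


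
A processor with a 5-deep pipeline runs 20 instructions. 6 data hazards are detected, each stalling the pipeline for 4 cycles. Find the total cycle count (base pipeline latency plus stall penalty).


Base cycles = 5 + 20 - 1 = 24
Total stalls = 6 * 4 = 24
Total = 24 + 24 = 48

48


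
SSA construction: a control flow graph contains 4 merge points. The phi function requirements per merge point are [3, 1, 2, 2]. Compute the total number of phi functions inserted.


Total phi functions = sum of phi functions at each join node
= 3 + 1 + 2 + 2 = 8

8


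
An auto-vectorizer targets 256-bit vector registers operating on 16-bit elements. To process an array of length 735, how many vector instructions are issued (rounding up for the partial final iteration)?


Width = 256 / 16 = 16 elements per vector op
Iterations = ceil(735 / 16) = 46

46


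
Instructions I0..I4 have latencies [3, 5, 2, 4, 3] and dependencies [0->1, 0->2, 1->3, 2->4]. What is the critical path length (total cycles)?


Compute longest path through dependency graph: dist(Ik) = max over predecessors of dist + latency(Ik).
dist(I0) = latency 3 = 3
dist(I1) = dist(I0) + 5 = 3 + 5 = 8
dist(I2) = dist(I0) + 2 = 3 + 2 = 5
dist(I3) = dist(I1) + 4 = 8 + 4 = 12
dist(I4) = dist(I2) + 3 = 5 + 3 = 8
Critical path = max dist = 12

12


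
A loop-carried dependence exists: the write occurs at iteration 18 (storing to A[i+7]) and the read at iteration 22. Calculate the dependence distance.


Distance = read iteration - write iteration
= 22 - 18 = 4

4


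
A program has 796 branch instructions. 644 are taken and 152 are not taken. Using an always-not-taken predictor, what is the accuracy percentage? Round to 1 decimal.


Predictor: always-not-taken
Correct predictions = 152
Accuracy = 152 / 796 * 100 = 19.1%

19.1


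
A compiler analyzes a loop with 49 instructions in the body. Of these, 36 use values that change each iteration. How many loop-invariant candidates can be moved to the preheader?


Invariant candidates = total - loop-dependent
= 49 - 36 = 13

13


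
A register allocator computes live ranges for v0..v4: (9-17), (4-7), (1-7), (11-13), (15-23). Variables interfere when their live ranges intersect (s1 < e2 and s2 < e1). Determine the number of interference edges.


Check all pairs for overlapping intervals.
Two intervals (s1,e1) and (s2,e2) overlap if s1 < e2 and s2 < e1.
v0 (9-17) vs v1..v4: overlaps v3, v4 -> 2
v1 (4-7) vs v2..v4: overlaps v2 -> 1
v2 (1-7) vs v3..v4: overlaps none -> 0
v3 (11-13) vs v4: overlaps none -> 0
Total overlapping pairs = 2 + 1 + 0 + 0 = 3

3


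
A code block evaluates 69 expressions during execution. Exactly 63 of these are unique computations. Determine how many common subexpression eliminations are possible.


CSE count = total expressions - unique expressions
= 69 - 63 = 6

6


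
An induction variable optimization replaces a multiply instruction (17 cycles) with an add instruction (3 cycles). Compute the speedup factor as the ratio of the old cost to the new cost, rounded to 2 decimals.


Ratio = mult_cost / add_cost = 17 / 3 = 5.67

5.67


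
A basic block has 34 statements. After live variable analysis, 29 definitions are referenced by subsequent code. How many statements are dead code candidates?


Dead code = total statements - live definitions
= 34 - 29 = 5

5


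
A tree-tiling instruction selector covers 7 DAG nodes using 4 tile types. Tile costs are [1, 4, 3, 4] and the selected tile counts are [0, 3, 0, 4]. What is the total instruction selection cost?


Total cost = sum(count_i * cost_i)
= 0*1 + 3*4 + 0*3 + 4*4
= 28

28


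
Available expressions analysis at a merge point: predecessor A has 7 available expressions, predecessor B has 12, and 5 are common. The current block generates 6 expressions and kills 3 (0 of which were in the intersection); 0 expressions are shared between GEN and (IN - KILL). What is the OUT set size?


IN = intersection of predecessors = 5
IN - KILL = 5 - 0 = 5
|OUT| = |GEN| + |IN - KILL| - |GEN ∩ (IN - KILL)| = 6 + 5 - 0 = 11

11


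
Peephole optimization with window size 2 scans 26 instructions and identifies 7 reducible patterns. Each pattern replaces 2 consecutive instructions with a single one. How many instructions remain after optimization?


Each match removes 1 instructions.
Total removed = 7 * 1 = 7
Remaining = 26 - 7 = 19

19


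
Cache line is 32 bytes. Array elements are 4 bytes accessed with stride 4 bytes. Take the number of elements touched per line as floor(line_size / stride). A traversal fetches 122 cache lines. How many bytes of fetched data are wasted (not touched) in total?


Elements per line = floor(32 / 4) = 8
Bytes used per line = 8 * 4 = 32
Wasted per line = 32 - 32 = 0
Total wasted = 0 * 122 = 0

0


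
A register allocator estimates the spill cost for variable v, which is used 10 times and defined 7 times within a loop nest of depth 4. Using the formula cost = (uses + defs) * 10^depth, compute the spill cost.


uses + defs = 10 + 7 = 17
10^4 = 10000
Spill cost = 17 * 10000 = 170000

170000


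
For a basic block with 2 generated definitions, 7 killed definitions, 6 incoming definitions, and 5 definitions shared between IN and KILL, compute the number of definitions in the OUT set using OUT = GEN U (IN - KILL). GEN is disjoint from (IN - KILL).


IN - KILL: 6 - 5 = 1 surviving definitions
OUT = GEN + surviving = 2 + 1 = 3

3


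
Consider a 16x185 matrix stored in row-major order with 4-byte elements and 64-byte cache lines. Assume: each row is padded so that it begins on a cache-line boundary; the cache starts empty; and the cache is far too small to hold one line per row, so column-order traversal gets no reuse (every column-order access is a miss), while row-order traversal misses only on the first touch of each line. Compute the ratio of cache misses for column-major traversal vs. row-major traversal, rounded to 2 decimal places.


Each row occupies 185 * 4 = 740 bytes and starts on a line boundary, so it spans ceil(740 / 64) = 12 cache lines.
Row-major traversal misses (one per line touched): 16 * ceil(185 * 4 / 64) = 192
Column-major traversal misses (no reuse, every access misses): 16 * 185 = 2960
Ratio = 2960 / 192 = 15.42

15.42


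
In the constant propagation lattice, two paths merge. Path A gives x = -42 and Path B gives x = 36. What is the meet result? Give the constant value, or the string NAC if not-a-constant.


Meet operation: if both paths give the same constant, result is that constant; if they differ, result is NAC (not-a-constant).
Path A: -42, Path B: 36 -> differ
Result: not-a-constant -> NAC

NAC


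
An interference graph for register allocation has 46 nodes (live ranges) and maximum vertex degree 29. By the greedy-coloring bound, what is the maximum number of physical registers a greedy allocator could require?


Greedy coloring never needs more than (max_degree + 1) colors: when coloring a vertex, at most max_degree neighbors are already colored.
Upper bound = 29 + 1 = 30

30


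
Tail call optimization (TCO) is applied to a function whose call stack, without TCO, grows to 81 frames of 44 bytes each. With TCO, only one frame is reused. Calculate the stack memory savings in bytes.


Without TCO: 81 * 44 = 3564 bytes
With TCO: reuse 1 frame = 44 bytes
Savings = 3564 - 44 = 3520

3520


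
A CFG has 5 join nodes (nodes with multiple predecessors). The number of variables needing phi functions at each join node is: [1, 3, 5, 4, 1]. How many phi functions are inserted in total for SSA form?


Total phi functions = sum of phi functions at each join node
= 1 + 3 + 5 + 4 + 1 = 14

14


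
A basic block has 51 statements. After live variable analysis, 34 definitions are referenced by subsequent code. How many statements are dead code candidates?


Dead code = total statements - live definitions
= 51 - 34 = 17

17


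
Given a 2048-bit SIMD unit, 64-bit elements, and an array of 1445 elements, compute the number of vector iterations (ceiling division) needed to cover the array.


Width = 2048 / 64 = 32 elements per vector op
Iterations = ceil(1445 / 32) = 46

46


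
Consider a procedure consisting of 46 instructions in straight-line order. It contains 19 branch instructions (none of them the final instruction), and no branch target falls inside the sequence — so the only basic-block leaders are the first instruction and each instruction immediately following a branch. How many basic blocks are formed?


With no in-sequence branch targets, the leaders are the first instruction plus the instruction after each branch.
Number of basic blocks = branches + 1
= 19 + 1 = 20

20


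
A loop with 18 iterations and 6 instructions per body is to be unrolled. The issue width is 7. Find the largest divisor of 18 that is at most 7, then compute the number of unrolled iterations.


Largest divisor of 18 <= 7 is 6
New iterations = 18 / 6 = 3

3


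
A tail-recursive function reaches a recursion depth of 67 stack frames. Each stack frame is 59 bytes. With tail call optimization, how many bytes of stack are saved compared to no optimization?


Without TCO: 67 * 59 = 3953 bytes
With TCO: reuse 1 frame = 59 bytes
Savings = 3953 - 59 = 3894

3894


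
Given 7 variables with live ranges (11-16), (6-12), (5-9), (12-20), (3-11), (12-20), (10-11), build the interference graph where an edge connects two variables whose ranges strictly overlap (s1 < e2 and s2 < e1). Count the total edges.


Check all pairs for overlapping intervals.
Two intervals (s1,e1) and (s2,e2) overlap if s1 < e2 and s2 < e1.
v0 (11-16) vs v1..v6: overlaps v1, v3, v5 -> 3
v1 (6-12) vs v2..v6: overlaps v2, v4, v6 -> 3
v2 (5-9) vs v3..v6: overlaps v4 -> 1
v3 (12-20) vs v4..v6: overlaps v5 -> 1
v4 (3-11) vs v5..v6: overlaps v6 -> 1
v5 (12-20) vs v6: overlaps none -> 0
Total overlapping pairs = 3 + 3 + 1 + 1 + 1 + 0 = 9

9


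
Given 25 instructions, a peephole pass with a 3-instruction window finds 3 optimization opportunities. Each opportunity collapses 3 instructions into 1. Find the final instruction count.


Each match removes 2 instructions.
Total removed = 3 * 2 = 6
Remaining = 25 - 6 = 19

19


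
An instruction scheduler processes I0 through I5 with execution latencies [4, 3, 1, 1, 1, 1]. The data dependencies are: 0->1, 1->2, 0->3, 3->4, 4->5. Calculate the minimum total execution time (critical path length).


Compute longest path through dependency graph: dist(Ik) = max over predecessors of dist + latency(Ik).
dist(I0) = latency 4 = 4
dist(I1) = dist(I0) + 3 = 4 + 3 = 7
dist(I2) = dist(I1) + 1 = 7 + 1 = 8
dist(I3) = dist(I0) + 1 = 4 + 1 = 5
dist(I4) = dist(I3) + 1 = 5 + 1 = 6
dist(I5) = dist(I4) + 1 = 6 + 1 = 7
Critical path = max dist = 8

8


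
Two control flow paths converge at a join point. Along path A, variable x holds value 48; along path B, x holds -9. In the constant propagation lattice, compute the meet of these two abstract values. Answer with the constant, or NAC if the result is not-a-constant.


Meet operation: if both paths give the same constant, result is that constant; if they differ, result is NAC (not-a-constant).
Path A: 48, Path B: -9 -> differ
Result: not-a-constant -> NAC

NAC


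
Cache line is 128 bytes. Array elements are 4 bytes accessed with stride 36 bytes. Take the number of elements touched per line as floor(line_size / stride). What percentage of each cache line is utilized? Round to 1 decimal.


Elements per cache line = floor(128 / 36) = 3
Bytes used = 3 * 4 = 12
Utilization = 12 / 128 * 100 = 9.4%

9.4


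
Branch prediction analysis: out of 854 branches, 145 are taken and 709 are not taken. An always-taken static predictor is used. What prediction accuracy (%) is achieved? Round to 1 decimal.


Predictor: always-taken
Correct predictions = 145
Accuracy = 145 / 854 * 100 = 17.0%

17.0


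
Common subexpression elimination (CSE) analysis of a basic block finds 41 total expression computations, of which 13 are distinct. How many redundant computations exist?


CSE count = total expressions - unique expressions
= 41 - 13 = 28

28


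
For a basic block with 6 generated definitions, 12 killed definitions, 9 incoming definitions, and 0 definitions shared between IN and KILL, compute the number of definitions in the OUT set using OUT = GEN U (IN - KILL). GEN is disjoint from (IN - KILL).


IN - KILL: 9 - 0 = 9 surviving definitions
OUT = GEN + surviving = 6 + 9 = 15

15


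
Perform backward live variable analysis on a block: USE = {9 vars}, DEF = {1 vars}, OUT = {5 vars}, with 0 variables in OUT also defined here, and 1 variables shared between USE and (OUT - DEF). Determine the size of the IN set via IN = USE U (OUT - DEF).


OUT - DEF: 5 - 0 = 5
|IN| = |USE| + |OUT - DEF| - |USE ∩ (OUT - DEF)| = 9 + 5 - 1 = 13

13


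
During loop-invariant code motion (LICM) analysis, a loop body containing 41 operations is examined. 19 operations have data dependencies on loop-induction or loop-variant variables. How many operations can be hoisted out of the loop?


Invariant candidates = total - loop-dependent
= 41 - 19 = 22

22


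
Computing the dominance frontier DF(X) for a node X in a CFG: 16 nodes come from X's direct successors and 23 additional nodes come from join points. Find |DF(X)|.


DF(X) = direct successor contributions + join point contributions
= 16 + 23 = 39

39


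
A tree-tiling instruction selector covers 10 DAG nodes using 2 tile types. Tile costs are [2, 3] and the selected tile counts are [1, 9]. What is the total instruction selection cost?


Total cost = sum(count_i * cost_i)
= 1*2 + 9*3
= 29

29


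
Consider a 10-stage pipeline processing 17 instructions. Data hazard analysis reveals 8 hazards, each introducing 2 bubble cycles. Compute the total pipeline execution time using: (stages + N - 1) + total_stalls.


Base cycles = 10 + 17 - 1 = 26
Total stalls = 8 * 2 = 16
Total = 26 + 16 = 42

42


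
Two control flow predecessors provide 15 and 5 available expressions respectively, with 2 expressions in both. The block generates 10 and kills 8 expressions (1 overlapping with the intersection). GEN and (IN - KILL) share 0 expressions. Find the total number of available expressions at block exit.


IN = intersection of predecessors = 2
IN - KILL = 2 - 1 = 1
|OUT| = |GEN| + |IN - KILL| - |GEN ∩ (IN - KILL)| = 10 + 1 - 0 = 11

11


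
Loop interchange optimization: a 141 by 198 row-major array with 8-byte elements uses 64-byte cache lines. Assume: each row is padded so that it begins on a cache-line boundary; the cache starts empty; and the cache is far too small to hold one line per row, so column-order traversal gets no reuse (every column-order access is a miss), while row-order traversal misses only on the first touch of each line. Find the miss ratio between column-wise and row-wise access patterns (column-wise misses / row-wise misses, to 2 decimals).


Each row occupies 198 * 8 = 1584 bytes and starts on a line boundary, so it spans ceil(1584 / 64) = 25 cache lines.
Row-major traversal misses (one per line touched): 141 * ceil(198 * 8 / 64) = 3525
Column-major traversal misses (no reuse, every access misses): 141 * 198 = 27918
Ratio = 27918 / 3525 = 7.92

7.92


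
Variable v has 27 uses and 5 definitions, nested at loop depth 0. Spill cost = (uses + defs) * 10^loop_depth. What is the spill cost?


uses + defs = 27 + 5 = 32
10^0 = 1
Spill cost = 32 * 1 = 32

32


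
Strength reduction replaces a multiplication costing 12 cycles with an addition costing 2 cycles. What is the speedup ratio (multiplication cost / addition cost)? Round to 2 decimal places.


Ratio = mult_cost / add_cost = 12 / 2 = 6.0

6.0


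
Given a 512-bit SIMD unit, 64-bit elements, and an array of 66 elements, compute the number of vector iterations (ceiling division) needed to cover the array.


Width = 512 / 64 = 8 elements per vector op
Iterations = ceil(66 / 8) = 9

9


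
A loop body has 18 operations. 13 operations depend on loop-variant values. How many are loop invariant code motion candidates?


Invariant candidates = total - loop-dependent
= 18 - 13 = 5

5


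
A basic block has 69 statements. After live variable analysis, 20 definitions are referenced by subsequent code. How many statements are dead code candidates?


Dead code = total statements - live definitions
= 69 - 20 = 49

49


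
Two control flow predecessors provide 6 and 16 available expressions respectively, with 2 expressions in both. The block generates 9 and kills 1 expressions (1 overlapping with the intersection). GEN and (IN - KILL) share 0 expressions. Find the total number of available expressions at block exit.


IN = intersection of predecessors = 2
IN - KILL = 2 - 1 = 1
|OUT| = |GEN| + |IN - KILL| - |GEN ∩ (IN - KILL)| = 9 + 1 - 0 = 10

10


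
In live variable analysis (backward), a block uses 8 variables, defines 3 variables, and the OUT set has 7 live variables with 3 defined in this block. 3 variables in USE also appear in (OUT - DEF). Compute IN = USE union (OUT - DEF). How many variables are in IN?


OUT - DEF: 7 - 3 = 4
|IN| = |USE| + |OUT - DEF| - |USE ∩ (OUT - DEF)| = 8 + 4 - 3 = 9

9


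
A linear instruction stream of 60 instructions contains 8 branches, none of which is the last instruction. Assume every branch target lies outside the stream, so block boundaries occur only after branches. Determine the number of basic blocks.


With no in-sequence branch targets, the leaders are the first instruction plus the instruction after each branch.
Number of basic blocks = branches + 1
= 8 + 1 = 9

9


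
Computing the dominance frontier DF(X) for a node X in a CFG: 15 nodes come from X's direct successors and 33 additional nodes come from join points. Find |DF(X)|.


DF(X) = direct successor contributions + join point contributions
= 15 + 33 = 48

48


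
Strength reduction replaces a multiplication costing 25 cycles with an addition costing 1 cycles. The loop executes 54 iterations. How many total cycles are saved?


Per-iteration saving = 25 - 1 = 24
Total saved = 54 * 24 = 1296

1296


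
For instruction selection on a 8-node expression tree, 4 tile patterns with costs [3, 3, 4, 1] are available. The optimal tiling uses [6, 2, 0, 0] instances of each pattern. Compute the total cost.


Total cost = sum(count_i * cost_i)
= 6*3 + 2*3 + 0*4 + 0*1
= 24

24


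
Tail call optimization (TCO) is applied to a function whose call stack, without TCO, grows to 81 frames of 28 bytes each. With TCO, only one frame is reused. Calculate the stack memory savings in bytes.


Without TCO: 81 * 28 = 2268 bytes
With TCO: reuse 1 frame = 28 bytes
Savings = 2268 - 28 = 2240

2240


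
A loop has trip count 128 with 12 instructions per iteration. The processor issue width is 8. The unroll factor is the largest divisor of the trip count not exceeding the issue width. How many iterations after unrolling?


Largest divisor of 128 <= 8 is 8
New iterations = 128 / 8 = 16

16


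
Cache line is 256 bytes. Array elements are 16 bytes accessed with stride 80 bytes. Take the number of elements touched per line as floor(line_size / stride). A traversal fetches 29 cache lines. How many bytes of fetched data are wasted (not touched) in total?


Elements per line = floor(256 / 80) = 3
Bytes used per line = 3 * 16 = 48
Wasted per line = 256 - 48 = 208
Total wasted = 208 * 29 = 6032

6032


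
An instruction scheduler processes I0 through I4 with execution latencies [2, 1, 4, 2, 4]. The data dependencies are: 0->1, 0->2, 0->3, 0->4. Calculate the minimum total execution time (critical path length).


Compute longest path through dependency graph: dist(Ik) = max over predecessors of dist + latency(Ik).
dist(I0) = latency 2 = 2
dist(I1) = dist(I0) + 1 = 2 + 1 = 3
dist(I2) = dist(I0) + 4 = 2 + 4 = 6
dist(I3) = dist(I0) + 2 = 2 + 2 = 4
dist(I4) = dist(I0) + 4 = 2 + 4 = 6
Critical path = max dist = 6

6


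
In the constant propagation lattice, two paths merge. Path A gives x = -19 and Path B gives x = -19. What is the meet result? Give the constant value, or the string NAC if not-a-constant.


Meet operation: if both paths give the same constant, result is that constant; if they differ, result is NAC (not-a-constant).
Path A: -19, Path B: -19 -> equal
Result: constant -> -19

-19


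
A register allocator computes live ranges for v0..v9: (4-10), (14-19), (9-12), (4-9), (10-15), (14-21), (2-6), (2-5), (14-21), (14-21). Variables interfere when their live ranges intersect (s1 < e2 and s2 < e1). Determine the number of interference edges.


Check all pairs for overlapping intervals.
Two intervals (s1,e1) and (s2,e2) overlap if s1 < e2 and s2 < e1.
v0 (4-10) vs v1..v9: overlaps v2, v3, v6, v7 -> 4
v1 (14-19) vs v2..v9: overlaps v4, v5, v8, v9 -> 4
v2 (9-12) vs v3..v9: overlaps v4 -> 1
v3 (4-9) vs v4..v9: overlaps v6, v7 -> 2
v4 (10-15) vs v5..v9: overlaps v5, v8, v9 -> 3
v5 (14-21) vs v6..v9: overlaps v8, v9 -> 2
v6 (2-6) vs v7..v9: overlaps v7 -> 1
v7 (2-5) vs v8..v9: overlaps none -> 0
v8 (14-21) vs v9: overlaps v9 -> 1
Total overlapping pairs = 4 + 4 + 1 + 2 + 3 + 2 + 1 + 0 + 1 = 18

18


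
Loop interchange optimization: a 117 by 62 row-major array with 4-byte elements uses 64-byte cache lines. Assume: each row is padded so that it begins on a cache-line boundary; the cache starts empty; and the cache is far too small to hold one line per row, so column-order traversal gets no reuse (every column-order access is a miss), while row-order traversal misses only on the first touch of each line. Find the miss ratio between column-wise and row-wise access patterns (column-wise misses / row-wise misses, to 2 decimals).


Each row occupies 62 * 4 = 248 bytes and starts on a line boundary, so it spans ceil(248 / 64) = 4 cache lines.
Row-major traversal misses (one per line touched): 117 * ceil(62 * 4 / 64) = 468
Column-major traversal misses (no reuse, every access misses): 117 * 62 = 7254
Ratio = 7254 / 468 = 15.5

15.5


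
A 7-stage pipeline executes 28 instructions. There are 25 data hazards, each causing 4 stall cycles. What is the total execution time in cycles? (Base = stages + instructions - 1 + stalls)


Base cycles = 7 + 28 - 1 = 34
Total stalls = 25 * 4 = 100
Total = 34 + 100 = 134

134


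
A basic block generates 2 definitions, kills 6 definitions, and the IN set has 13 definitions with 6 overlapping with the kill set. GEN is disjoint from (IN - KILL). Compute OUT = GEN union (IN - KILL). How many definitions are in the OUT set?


IN - KILL: 13 - 6 = 7 surviving definitions
OUT = GEN + surviving = 2 + 7 = 9

9


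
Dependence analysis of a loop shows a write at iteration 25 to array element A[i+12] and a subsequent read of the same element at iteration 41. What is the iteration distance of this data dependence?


Distance = read iteration - write iteration
= 41 - 25 = 16

16


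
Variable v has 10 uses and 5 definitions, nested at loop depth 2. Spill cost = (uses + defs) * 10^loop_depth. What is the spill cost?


uses + defs = 10 + 5 = 15
10^2 = 100
Spill cost = 15 * 100 = 1500

1500


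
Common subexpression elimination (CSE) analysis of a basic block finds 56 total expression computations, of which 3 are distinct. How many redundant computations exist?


CSE count = total expressions - unique expressions
= 56 - 3 = 53

53


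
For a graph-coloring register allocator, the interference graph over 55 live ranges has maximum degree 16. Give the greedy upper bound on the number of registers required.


Greedy coloring never needs more than (max_degree + 1) colors: when coloring a vertex, at most max_degree neighbors are already colored.
Upper bound = 16 + 1 = 17

17


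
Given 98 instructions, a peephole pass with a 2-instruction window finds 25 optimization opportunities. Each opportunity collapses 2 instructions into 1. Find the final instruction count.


Each match removes 1 instructions.
Total removed = 25 * 1 = 25
Remaining = 98 - 25 = 73

73


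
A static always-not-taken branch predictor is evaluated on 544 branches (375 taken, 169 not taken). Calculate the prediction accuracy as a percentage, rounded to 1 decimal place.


Predictor: always-not-taken
Correct predictions = 169
Accuracy = 169 / 544 * 100 = 31.1%

31.1


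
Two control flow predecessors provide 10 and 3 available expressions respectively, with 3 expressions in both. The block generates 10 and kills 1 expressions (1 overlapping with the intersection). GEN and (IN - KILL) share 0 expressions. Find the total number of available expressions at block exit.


IN = intersection of predecessors = 3
IN - KILL = 3 - 1 = 2
|OUT| = |GEN| + |IN - KILL| - |GEN ∩ (IN - KILL)| = 10 + 2 - 0 = 12

12


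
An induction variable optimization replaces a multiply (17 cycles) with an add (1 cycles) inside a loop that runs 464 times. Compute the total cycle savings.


Per-iteration saving = 17 - 1 = 16
Total saved = 464 * 16 = 7424

7424


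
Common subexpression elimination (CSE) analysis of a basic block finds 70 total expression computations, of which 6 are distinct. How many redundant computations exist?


CSE count = total expressions - unique expressions
= 70 - 6 = 64

64


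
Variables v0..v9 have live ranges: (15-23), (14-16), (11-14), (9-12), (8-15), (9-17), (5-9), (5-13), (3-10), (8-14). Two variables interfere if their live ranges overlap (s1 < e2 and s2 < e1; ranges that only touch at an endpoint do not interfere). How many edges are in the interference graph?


Check all pairs for overlapping intervals.
Two intervals (s1,e1) and (s2,e2) overlap if s1 < e2 and s2 < e1.
v0 (15-23) vs v1..v9: overlaps v1, v5 -> 2
v1 (14-16) vs v2..v9: overlaps v4, v5 -> 2
v2 (11-14) vs v3..v9: overlaps v3, v4, v5, v7, v9 -> 5
v3 (9-12) vs v4..v9: overlaps v4, v5, v7, v8, v9 -> 5
v4 (8-15) vs v5..v9: overlaps v5, v6, v7, v8, v9 -> 5
v5 (9-17) vs v6..v9: overlaps v7, v8, v9 -> 3
v6 (5-9) vs v7..v9: overlaps v7, v8, v9 -> 3
v7 (5-13) vs v8..v9: overlaps v8, v9 -> 2
v8 (3-10) vs v9: overlaps v9 -> 1
Total overlapping pairs = 2 + 2 + 5 + 5 + 5 + 3 + 3 + 2 + 1 = 28

28


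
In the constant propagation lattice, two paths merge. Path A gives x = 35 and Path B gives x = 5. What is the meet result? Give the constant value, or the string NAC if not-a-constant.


Meet operation: if both paths give the same constant, result is that constant; if they differ, result is NAC (not-a-constant).
Path A: 35, Path B: 5 -> differ
Result: not-a-constant -> NAC

NAC


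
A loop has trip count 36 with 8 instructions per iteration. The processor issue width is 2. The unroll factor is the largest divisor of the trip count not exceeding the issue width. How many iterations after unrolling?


Largest divisor of 36 <= 2 is 2
New iterations = 36 / 2 = 18

18


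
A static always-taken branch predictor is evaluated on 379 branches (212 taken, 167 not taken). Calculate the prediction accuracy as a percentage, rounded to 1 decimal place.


Predictor: always-taken
Correct predictions = 212
Accuracy = 212 / 379 * 100 = 55.9%

55.9


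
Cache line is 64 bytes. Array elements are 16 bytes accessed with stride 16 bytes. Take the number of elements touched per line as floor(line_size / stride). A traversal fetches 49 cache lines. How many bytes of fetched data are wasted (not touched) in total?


Elements per line = floor(64 / 16) = 4
Bytes used per line = 4 * 16 = 64
Wasted per line = 64 - 64 = 0
Total wasted = 0 * 49 = 0

0


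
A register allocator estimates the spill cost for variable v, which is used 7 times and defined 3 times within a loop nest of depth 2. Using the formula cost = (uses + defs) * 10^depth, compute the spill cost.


uses + defs = 7 + 3 = 10
10^2 = 100
Spill cost = 10 * 100 = 1000

1000


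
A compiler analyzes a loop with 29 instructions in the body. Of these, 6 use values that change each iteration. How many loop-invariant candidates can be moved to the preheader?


Invariant candidates = total - loop-dependent
= 29 - 6 = 23

23


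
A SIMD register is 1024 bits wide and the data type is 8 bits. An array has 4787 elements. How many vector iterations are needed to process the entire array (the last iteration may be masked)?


Width = 1024 / 8 = 128 elements per vector op
Iterations = ceil(4787 / 128) = 38

38


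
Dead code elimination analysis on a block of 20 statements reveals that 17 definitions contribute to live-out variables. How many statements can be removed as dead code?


Dead code = total statements - live definitions
= 20 - 17 = 3

3


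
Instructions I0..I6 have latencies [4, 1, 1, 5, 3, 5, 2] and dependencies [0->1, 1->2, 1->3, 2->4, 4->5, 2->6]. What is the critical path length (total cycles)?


Compute longest path through dependency graph: dist(Ik) = max over predecessors of dist + latency(Ik).
dist(I0) = latency 4 = 4
dist(I1) = dist(I0) + 1 = 4 + 1 = 5
dist(I2) = dist(I1) + 1 = 5 + 1 = 6
dist(I3) = dist(I1) + 5 = 5 + 5 = 10
dist(I4) = dist(I2) + 3 = 6 + 3 = 9
dist(I5) = dist(I4) + 5 = 9 + 5 = 14
dist(I6) = dist(I2) + 2 = 6 + 2 = 8
Critical path = max dist = 14

14


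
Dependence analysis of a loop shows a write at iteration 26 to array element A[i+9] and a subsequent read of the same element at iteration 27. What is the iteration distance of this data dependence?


Distance = read iteration - write iteration
= 27 - 26 = 1

1


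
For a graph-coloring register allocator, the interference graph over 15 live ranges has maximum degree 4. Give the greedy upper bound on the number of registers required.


Greedy coloring never needs more than (max_degree + 1) colors: when coloring a vertex, at most max_degree neighbors are already colored.
Upper bound = 4 + 1 = 5

5


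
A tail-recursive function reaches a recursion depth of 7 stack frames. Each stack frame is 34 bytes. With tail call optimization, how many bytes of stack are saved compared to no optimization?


Without TCO: 7 * 34 = 238 bytes
With TCO: reuse 1 frame = 34 bytes
Savings = 238 - 34 = 204

204


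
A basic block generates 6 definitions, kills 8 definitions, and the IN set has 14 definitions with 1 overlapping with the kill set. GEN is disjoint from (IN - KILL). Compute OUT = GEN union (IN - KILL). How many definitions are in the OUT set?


IN - KILL: 14 - 1 = 13 surviving definitions
OUT = GEN + surviving = 6 + 13 = 19

19


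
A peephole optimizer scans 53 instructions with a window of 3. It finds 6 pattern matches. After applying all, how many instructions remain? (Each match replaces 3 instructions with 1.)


Each match removes 2 instructions.
Total removed = 6 * 2 = 12
Remaining = 53 - 12 = 41

41


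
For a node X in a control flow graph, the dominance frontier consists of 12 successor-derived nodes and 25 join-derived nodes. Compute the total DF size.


DF(X) = direct successor contributions + join point contributions
= 12 + 25 = 37

37


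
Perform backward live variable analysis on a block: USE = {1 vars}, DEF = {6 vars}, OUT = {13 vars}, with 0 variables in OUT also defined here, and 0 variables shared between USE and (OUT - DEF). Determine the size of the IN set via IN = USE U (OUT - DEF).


OUT - DEF: 13 - 0 = 13
|IN| = |USE| + |OUT - DEF| - |USE ∩ (OUT - DEF)| = 1 + 13 - 0 = 14

14


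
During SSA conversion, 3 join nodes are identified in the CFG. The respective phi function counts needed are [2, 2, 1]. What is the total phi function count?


Total phi functions = sum of phi functions at each join node
= 2 + 2 + 1 = 5

5


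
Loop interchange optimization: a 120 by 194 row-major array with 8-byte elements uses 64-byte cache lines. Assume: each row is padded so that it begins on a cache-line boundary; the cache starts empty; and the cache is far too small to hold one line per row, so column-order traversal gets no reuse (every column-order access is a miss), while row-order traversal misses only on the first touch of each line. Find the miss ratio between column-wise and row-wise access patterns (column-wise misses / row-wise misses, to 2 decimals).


Each row occupies 194 * 8 = 1552 bytes and starts on a line boundary, so it spans ceil(1552 / 64) = 25 cache lines.
Row-major traversal misses (one per line touched): 120 * ceil(194 * 8 / 64) = 3000
Column-major traversal misses (no reuse, every access misses): 120 * 194 = 23280
Ratio = 23280 / 3000 = 7.76

7.76


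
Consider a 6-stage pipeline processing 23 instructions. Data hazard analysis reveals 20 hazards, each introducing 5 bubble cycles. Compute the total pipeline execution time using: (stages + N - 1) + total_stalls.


Base cycles = 6 + 23 - 1 = 28
Total stalls = 20 * 5 = 100
Total = 28 + 100 = 128

128


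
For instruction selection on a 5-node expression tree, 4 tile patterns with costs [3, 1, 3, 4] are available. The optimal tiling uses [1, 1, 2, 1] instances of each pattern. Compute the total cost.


Total cost = sum(count_i * cost_i)
= 1*3 + 1*1 + 2*3 + 1*4
= 14

14


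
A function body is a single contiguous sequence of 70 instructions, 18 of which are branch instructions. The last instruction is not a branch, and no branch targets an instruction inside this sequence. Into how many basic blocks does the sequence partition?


With no in-sequence branch targets, the leaders are the first instruction plus the instruction after each branch.
Number of basic blocks = branches + 1
= 18 + 1 = 19

19


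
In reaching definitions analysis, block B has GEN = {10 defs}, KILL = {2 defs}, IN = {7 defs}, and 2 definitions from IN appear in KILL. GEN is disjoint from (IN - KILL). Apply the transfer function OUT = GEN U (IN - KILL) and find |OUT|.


IN - KILL: 7 - 2 = 5 surviving definitions
OUT = GEN + surviving = 10 + 5 = 15

15


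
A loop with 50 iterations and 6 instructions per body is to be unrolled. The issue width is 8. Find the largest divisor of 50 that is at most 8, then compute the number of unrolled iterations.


Largest divisor of 50 <= 8 is 5
New iterations = 50 / 5 = 10

10


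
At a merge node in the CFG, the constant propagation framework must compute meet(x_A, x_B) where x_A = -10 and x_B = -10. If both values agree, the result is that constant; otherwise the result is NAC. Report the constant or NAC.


Meet operation: if both paths give the same constant, result is that constant; if they differ, result is NAC (not-a-constant).
Path A: -10, Path B: -10 -> equal
Result: constant -> -10

-10


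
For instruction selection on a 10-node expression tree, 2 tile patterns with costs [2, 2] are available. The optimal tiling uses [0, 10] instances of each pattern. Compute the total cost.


Total cost = sum(count_i * cost_i)
= 0*2 + 10*2
= 20

20


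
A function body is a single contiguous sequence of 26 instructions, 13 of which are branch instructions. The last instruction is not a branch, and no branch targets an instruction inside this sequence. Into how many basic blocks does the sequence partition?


With no in-sequence branch targets, the leaders are the first instruction plus the instruction after each branch.
Number of basic blocks = branches + 1
= 13 + 1 = 14

14


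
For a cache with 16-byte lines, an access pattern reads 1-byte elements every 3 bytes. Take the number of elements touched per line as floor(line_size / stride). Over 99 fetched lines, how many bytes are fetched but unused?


Elements per line = floor(16 / 3) = 5
Bytes used per line = 5 * 1 = 5
Wasted per line = 16 - 5 = 11
Total wasted = 11 * 99 = 1089

1089


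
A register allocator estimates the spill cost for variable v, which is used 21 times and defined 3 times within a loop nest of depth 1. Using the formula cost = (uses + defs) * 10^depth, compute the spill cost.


uses + defs = 21 + 3 = 24
10^1 = 10
Spill cost = 24 * 10 = 240

240


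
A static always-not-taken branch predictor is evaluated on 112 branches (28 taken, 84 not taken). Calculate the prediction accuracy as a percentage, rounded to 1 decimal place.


Predictor: always-not-taken
Correct predictions = 84
Accuracy = 84 / 112 * 100 = 75.0%

75.0


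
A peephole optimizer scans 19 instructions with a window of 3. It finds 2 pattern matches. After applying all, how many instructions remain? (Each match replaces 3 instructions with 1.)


Each match removes 2 instructions.
Total removed = 2 * 2 = 4
Remaining = 19 - 4 = 15

15


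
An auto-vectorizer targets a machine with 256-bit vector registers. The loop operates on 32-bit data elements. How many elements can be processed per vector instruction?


Width = SIMD bits / data type bits
= 256 / 32 = 8

8


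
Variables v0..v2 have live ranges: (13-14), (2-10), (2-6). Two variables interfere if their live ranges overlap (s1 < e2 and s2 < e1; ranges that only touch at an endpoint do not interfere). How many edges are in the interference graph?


Check all pairs for overlapping intervals.
Two intervals (s1,e1) and (s2,e2) overlap if s1 < e2 and s2 < e1.
v0 (13-14) vs v1..v2: overlaps none -> 0
v1 (2-10) vs v2: overlaps v2 -> 1
Total overlapping pairs = 0 + 1 = 1

1


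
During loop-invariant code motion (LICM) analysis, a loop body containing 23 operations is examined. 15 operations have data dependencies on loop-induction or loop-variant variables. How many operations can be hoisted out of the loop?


Invariant candidates = total - loop-dependent
= 23 - 15 = 8

8


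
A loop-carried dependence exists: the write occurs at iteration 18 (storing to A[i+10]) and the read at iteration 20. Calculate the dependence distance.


Distance = read iteration - write iteration
= 20 - 18 = 2

2


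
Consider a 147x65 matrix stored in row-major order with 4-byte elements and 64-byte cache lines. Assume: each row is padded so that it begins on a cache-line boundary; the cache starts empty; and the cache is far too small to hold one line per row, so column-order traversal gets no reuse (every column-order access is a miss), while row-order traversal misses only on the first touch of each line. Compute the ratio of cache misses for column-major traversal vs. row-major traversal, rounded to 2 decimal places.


Each row occupies 65 * 4 = 260 bytes and starts on a line boundary, so it spans ceil(260 / 64) = 5 cache lines.
Row-major traversal misses (one per line touched): 147 * ceil(65 * 4 / 64) = 735
Column-major traversal misses (no reuse, every access misses): 147 * 65 = 9555
Ratio = 9555 / 735 = 13.0

13.0


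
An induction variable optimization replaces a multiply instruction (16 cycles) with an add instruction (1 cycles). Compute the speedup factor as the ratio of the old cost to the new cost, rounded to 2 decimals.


Ratio = mult_cost / add_cost = 16 / 1 = 16.0

16.0


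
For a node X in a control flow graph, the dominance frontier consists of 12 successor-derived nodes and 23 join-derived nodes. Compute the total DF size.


DF(X) = direct successor contributions + join point contributions
= 12 + 23 = 35

35


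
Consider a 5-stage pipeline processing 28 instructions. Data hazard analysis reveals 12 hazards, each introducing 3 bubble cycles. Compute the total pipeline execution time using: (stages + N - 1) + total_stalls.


Base cycles = 5 + 28 - 1 = 32
Total stalls = 12 * 3 = 36
Total = 32 + 36 = 68

68


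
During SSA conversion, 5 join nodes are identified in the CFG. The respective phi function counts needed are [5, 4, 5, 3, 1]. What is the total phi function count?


Total phi functions = sum of phi functions at each join node
= 5 + 4 + 5 + 3 + 1 = 18

18
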